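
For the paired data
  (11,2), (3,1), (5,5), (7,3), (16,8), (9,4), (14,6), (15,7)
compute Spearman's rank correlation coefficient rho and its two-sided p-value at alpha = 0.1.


Step 1: Rank x and y separately (midranks; no ties here).
rank(x): 11->5, 3->1, 5->2, 7->3, 16->8, 9->4, 14->6, 15->7
rank(y): 2->2, 1->1, 5->5, 3->3, 8->8, 4->4, 6->6, 7->7
Step 2: d_i = R_x(i) - R_y(i); compute d_i^2.
  (5-2)^2=9, (1-1)^2=0, (2-5)^2=9, (3-3)^2=0, (8-8)^2=0, (4-4)^2=0, (6-6)^2=0, (7-7)^2=0
sum(d^2) = 18.
Step 3: rho = 1 - 6*18 / (8*(8^2 - 1)) = 1 - 108/504 = 0.785714.
Step 4: Under H0, t = rho * sqrt((n-2)/(1-rho^2)) = 3.1113 ~ t(6).
Step 5: Two-sided p-value from the t-distribution with 6 df = 0.020815.
Step 6: alpha = 0.1. reject H0.

rho = 0.7857, p = 0.020815, reject H0 at alpha = 0.1.


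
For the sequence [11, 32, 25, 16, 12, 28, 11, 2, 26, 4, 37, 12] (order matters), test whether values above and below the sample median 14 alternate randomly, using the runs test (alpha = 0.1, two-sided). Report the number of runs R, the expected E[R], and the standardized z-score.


Step 1: Compute median = 14; label A = above, B = below.
Labels in order: BAAABABBABAB  (n_A = 6, n_B = 6)
Step 2: Count runs R = 9.
Step 3: Under H0 (random ordering), E[R] = 2*n_A*n_B/(n_A+n_B) + 1 = 2*6*6/12 + 1 = 7.0000.
        Var[R] = 2*n_A*n_B*(2*n_A*n_B - n_A - n_B) / ((n_A+n_B)^2 * (n_A+n_B-1)) = 4320/1584 = 2.7273.
        SD[R] = 1.6514.
Step 4: Continuity-corrected z = (R - 0.5 - E[R]) / SD[R] = (9 - 0.5 - 7.0000) / 1.6514 = 0.9083.
Step 5: Two-sided p-value via normal approximation = 2*(1 - Phi(|z|)) = 0.363722.
Step 6: alpha = 0.1. fail to reject H0.

R = 9, z = 0.9083, p = 0.363722, fail to reject H0.


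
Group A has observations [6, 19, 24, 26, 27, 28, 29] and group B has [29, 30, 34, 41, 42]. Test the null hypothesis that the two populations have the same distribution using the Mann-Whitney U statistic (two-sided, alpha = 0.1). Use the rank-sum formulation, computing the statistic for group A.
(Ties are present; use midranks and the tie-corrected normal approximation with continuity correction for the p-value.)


Step 1: Combine and sort all 12 observations; assign midranks.
sorted (value, group): (6,X), (19,X), (24,X), (26,X), (27,X), (28,X), (29,X), (29,Y), (30,Y), (34,Y), (41,Y), (42,Y)
ranks: 6->1, 19->2, 24->3, 26->4, 27->5, 28->6, 29->7.5, 29->7.5, 30->9, 34->10, 41->11, 42->12
Step 2: Rank sum for X: R1 = 1 + 2 + 3 + 4 + 5 + 6 + 7.5 = 28.5.
Step 3: U_X = R1 - n1(n1+1)/2 = 28.5 - 7*8/2 = 28.5 - 28 = 0.5.
       U_Y = n1*n2 - U_X = 35 - 0.5 = 34.5.
Step 4: Ties are present, so use the tie-corrected normal approximation (with continuity correction) for the p-value.
Step 5: p-value = 0.007268; compare to alpha = 0.1. reject H0.

U_X = 0.5, p = 0.007268, reject H0 at alpha = 0.1.


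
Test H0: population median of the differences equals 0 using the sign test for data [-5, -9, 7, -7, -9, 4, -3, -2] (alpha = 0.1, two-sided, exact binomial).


Step 1: Discard zero differences. Original n = 8; n_eff = number of nonzero differences = 8.
Nonzero differences (with sign): -5, -9, +7, -7, -9, +4, -3, -2
Step 2: Count signs: positive = 2, negative = 6.
Step 3: Under H0: P(positive) = 0.5, so the number of positives S ~ Bin(8, 0.5).
Step 4: Two-sided exact p-value = sum of Bin(8,0.5) probabilities at or below the observed probability = 0.289062.
Step 5: alpha = 0.1. fail to reject H0.

n_eff = 8, pos = 2, neg = 6, p = 0.289062, fail to reject H0.


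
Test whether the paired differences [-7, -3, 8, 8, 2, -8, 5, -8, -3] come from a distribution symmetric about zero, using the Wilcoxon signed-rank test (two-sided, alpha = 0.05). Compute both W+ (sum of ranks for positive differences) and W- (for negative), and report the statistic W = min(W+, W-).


Step 1: Drop any zero differences (none here) and take |d_i|.
|d| = [7, 3, 8, 8, 2, 8, 5, 8, 3]
Step 2: Midrank |d_i| (ties get averaged ranks).
ranks: |7|->5, |3|->2.5, |8|->7.5, |8|->7.5, |2|->1, |8|->7.5, |5|->4, |8|->7.5, |3|->2.5
Step 3: Attach original signs; sum ranks with positive sign and with negative sign.
W+ = 7.5 + 7.5 + 1 + 4 = 20
W- = 5 + 2.5 + 7.5 + 7.5 + 2.5 = 25
(Check: W+ + W- = 45 should equal n(n+1)/2 = 45.)
Step 4: Test statistic W = min(W+, W-) = 20.
Step 5: Ties in |d|, so use the tie-corrected normal approximation.
        E[W] = n(n+1)/4 = 9*10/4 = 22.5.
        Tie groups: |d|=3 (t=2), |d|=8 (t=4); sum(t^3 - t) = 66.
        Var[W] = n(n+1)(2n+1)/24 - sum(t^3-t)/48 = 1710/24 - 66/48 = 69.875.
        z = (W - E[W]) / sqrt(Var[W]) = (20 - 22.5) / 8.3591 = -0.2991.
        Two-sided p = 2*Phi(z) = 0.764883.
Step 6: alpha = 0.05. fail to reject H0.

W+ = 20, W- = 25, W = min = 20, p = 0.764883, fail to reject H0.


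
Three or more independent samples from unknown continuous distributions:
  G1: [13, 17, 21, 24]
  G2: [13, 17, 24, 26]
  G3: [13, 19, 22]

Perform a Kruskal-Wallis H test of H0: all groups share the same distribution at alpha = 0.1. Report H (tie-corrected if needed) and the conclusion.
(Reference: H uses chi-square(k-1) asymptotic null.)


Step 1: Combine all N = 11 observations and assign midranks.
sorted (value, group, rank): (13,G1,2), (13,G2,2), (13,G3,2), (17,G1,4.5), (17,G2,4.5), (19,G3,6), (21,G1,7), (22,G3,8), (24,G1,9.5), (24,G2,9.5), (26,G2,11)
Step 2: Sum ranks within each group.
R_1 = 23 (n_1 = 4)
R_2 = 27 (n_2 = 4)
R_3 = 16 (n_3 = 3)
Step 3: H = 12/(N(N+1)) * sum(R_i^2/n_i) - 3(N+1)
     = 12/(11*12) * (23^2/4 + 27^2/4 + 16^2/3) - 3*12
     = 0.090909 * 399.833 - 36
     = 0.348485.
Step 4: Ties present; correction factor C = 1 - 36/(11^3 - 11) = 0.972727. Corrected H = 0.348485 / 0.972727 = 0.358255.
Step 5: Under H0, H ~ chi^2(2); p-value = 0.835999.
Step 6: alpha = 0.1. fail to reject H0.

H = 0.3583, df = 2, p = 0.835999, fail to reject H0.


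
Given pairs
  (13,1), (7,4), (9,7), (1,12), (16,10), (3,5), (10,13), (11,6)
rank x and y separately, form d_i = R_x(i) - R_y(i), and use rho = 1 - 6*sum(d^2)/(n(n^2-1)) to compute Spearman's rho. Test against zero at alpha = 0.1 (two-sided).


Step 1: Rank x and y separately (midranks; no ties here).
rank(x): 13->7, 7->3, 9->4, 1->1, 16->8, 3->2, 10->5, 11->6
rank(y): 1->1, 4->2, 7->5, 12->7, 10->6, 5->3, 13->8, 6->4
Step 2: d_i = R_x(i) - R_y(i); compute d_i^2.
  (7-1)^2=36, (3-2)^2=1, (4-5)^2=1, (1-7)^2=36, (8-6)^2=4, (2-3)^2=1, (5-8)^2=9, (6-4)^2=4
sum(d^2) = 92.
Step 3: rho = 1 - 6*92 / (8*(8^2 - 1)) = 1 - 552/504 = -0.095238.
Step 4: Under H0, t = rho * sqrt((n-2)/(1-rho^2)) = -0.2343 ~ t(6).
Step 5: Two-sided p-value from the t-distribution with 6 df = 0.822505.
Step 6: alpha = 0.1. fail to reject H0.

rho = -0.0952, p = 0.822505, fail to reject H0 at alpha = 0.1.


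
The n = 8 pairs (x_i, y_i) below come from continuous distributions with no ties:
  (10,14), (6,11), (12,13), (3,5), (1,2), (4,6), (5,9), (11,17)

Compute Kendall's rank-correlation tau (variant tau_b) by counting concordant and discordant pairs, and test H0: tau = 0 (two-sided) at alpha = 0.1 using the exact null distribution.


Step 1: Enumerate the 28 unordered pairs (i,j) with i<j and classify each by sign(x_j-x_i) * sign(y_j-y_i).
  (1,2):dx=-4,dy=-3->C; (1,3):dx=+2,dy=-1->D; (1,4):dx=-7,dy=-9->C; (1,5):dx=-9,dy=-12->C
  (1,6):dx=-6,dy=-8->C; (1,7):dx=-5,dy=-5->C; (1,8):dx=+1,dy=+3->C; (2,3):dx=+6,dy=+2->C
  (2,4):dx=-3,dy=-6->C; (2,5):dx=-5,dy=-9->C; (2,6):dx=-2,dy=-5->C; (2,7):dx=-1,dy=-2->C
  (2,8):dx=+5,dy=+6->C; (3,4):dx=-9,dy=-8->C; (3,5):dx=-11,dy=-11->C; (3,6):dx=-8,dy=-7->C
  (3,7):dx=-7,dy=-4->C; (3,8):dx=-1,dy=+4->D; (4,5):dx=-2,dy=-3->C; (4,6):dx=+1,dy=+1->C
  (4,7):dx=+2,dy=+4->C; (4,8):dx=+8,dy=+12->C; (5,6):dx=+3,dy=+4->C; (5,7):dx=+4,dy=+7->C
  (5,8):dx=+10,dy=+15->C; (6,7):dx=+1,dy=+3->C; (6,8):dx=+7,dy=+11->C; (7,8):dx=+6,dy=+8->C
Step 2: C = 26, D = 2, total pairs = 28.
Step 3: tau = (C - D)/(n(n-1)/2) = (26 - 2)/28 = 0.857143.
Step 4: Exact two-sided p-value (enumerate n! = 40320 permutations of y under H0): p = 0.001736.
Step 5: alpha = 0.1. reject H0.

tau_b = 0.8571 (C=26, D=2), p = 0.001736, reject H0.


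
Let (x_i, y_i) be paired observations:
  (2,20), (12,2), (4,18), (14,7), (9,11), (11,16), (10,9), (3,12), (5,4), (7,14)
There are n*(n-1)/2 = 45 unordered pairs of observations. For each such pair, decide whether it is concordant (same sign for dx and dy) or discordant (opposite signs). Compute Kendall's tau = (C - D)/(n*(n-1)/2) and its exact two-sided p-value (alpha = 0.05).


Step 1: Enumerate the 45 unordered pairs (i,j) with i<j and classify each by sign(x_j-x_i) * sign(y_j-y_i).
  (1,2):dx=+10,dy=-18->D; (1,3):dx=+2,dy=-2->D; (1,4):dx=+12,dy=-13->D; (1,5):dx=+7,dy=-9->D
  (1,6):dx=+9,dy=-4->D; (1,7):dx=+8,dy=-11->D; (1,8):dx=+1,dy=-8->D; (1,9):dx=+3,dy=-16->D
  (1,10):dx=+5,dy=-6->D; (2,3):dx=-8,dy=+16->D; (2,4):dx=+2,dy=+5->C; (2,5):dx=-3,dy=+9->D
  (2,6):dx=-1,dy=+14->D; (2,7):dx=-2,dy=+7->D; (2,8):dx=-9,dy=+10->D; (2,9):dx=-7,dy=+2->D
  (2,10):dx=-5,dy=+12->D; (3,4):dx=+10,dy=-11->D; (3,5):dx=+5,dy=-7->D; (3,6):dx=+7,dy=-2->D
  (3,7):dx=+6,dy=-9->D; (3,8):dx=-1,dy=-6->C; (3,9):dx=+1,dy=-14->D; (3,10):dx=+3,dy=-4->D
  (4,5):dx=-5,dy=+4->D; (4,6):dx=-3,dy=+9->D; (4,7):dx=-4,dy=+2->D; (4,8):dx=-11,dy=+5->D
  (4,9):dx=-9,dy=-3->C; (4,10):dx=-7,dy=+7->D; (5,6):dx=+2,dy=+5->C; (5,7):dx=+1,dy=-2->D
  (5,8):dx=-6,dy=+1->D; (5,9):dx=-4,dy=-7->C; (5,10):dx=-2,dy=+3->D; (6,7):dx=-1,dy=-7->C
  (6,8):dx=-8,dy=-4->C; (6,9):dx=-6,dy=-12->C; (6,10):dx=-4,dy=-2->C; (7,8):dx=-7,dy=+3->D
  (7,9):dx=-5,dy=-5->C; (7,10):dx=-3,dy=+5->D; (8,9):dx=+2,dy=-8->D; (8,10):dx=+4,dy=+2->C
  (9,10):dx=+2,dy=+10->C
Step 2: C = 12, D = 33, total pairs = 45.
Step 3: tau = (C - D)/(n(n-1)/2) = (12 - 33)/45 = -0.466667.
Step 4: Exact two-sided p-value (enumerate n! = 3628800 permutations of y under H0): p = 0.072550.
Step 5: alpha = 0.05. fail to reject H0.

tau_b = -0.4667 (C=12, D=33), p = 0.072550, fail to reject H0.


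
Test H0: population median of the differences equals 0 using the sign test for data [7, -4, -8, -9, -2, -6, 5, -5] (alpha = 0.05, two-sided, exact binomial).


Step 1: Discard zero differences. Original n = 8; n_eff = number of nonzero differences = 8.
Nonzero differences (with sign): +7, -4, -8, -9, -2, -6, +5, -5
Step 2: Count signs: positive = 2, negative = 6.
Step 3: Under H0: P(positive) = 0.5, so the number of positives S ~ Bin(8, 0.5).
Step 4: Two-sided exact p-value = sum of Bin(8,0.5) probabilities at or below the observed probability = 0.289062.
Step 5: alpha = 0.05. fail to reject H0.

n_eff = 8, pos = 2, neg = 6, p = 0.289062, fail to reject H0.


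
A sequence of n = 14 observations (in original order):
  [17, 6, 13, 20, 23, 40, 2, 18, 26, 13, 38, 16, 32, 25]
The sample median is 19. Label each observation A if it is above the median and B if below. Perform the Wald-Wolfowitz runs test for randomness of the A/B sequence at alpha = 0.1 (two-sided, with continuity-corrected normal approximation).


Step 1: Compute median = 19; label A = above, B = below.
Labels in order: BBBAAABBABABAA  (n_A = 7, n_B = 7)
Step 2: Count runs R = 8.
Step 3: Under H0 (random ordering), E[R] = 2*n_A*n_B/(n_A+n_B) + 1 = 2*7*7/14 + 1 = 8.0000.
        Var[R] = 2*n_A*n_B*(2*n_A*n_B - n_A - n_B) / ((n_A+n_B)^2 * (n_A+n_B-1)) = 8232/2548 = 3.2308.
        SD[R] = 1.7974.
Step 4: R = E[R], so z = 0 with no continuity correction.
Step 5: Two-sided p-value via normal approximation = 2*(1 - Phi(|z|)) = 1.000000.
Step 6: alpha = 0.1. fail to reject H0.

R = 8, z = 0.0000, p = 1.000000, fail to reject H0.


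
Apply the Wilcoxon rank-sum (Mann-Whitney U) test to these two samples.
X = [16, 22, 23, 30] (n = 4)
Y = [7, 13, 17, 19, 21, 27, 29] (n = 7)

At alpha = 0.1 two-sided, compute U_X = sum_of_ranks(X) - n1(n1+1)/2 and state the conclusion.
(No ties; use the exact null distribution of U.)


Step 1: Combine and sort all 11 observations; assign midranks.
sorted (value, group): (7,Y), (13,Y), (16,X), (17,Y), (19,Y), (21,Y), (22,X), (23,X), (27,Y), (29,Y), (30,X)
ranks: 7->1, 13->2, 16->3, 17->4, 19->5, 21->6, 22->7, 23->8, 27->9, 29->10, 30->11
Step 2: Rank sum for X: R1 = 3 + 7 + 8 + 11 = 29.
Step 3: U_X = R1 - n1(n1+1)/2 = 29 - 4*5/2 = 29 - 10 = 19.
       U_Y = n1*n2 - U_X = 28 - 19 = 9.
Step 4: No ties, so the exact null distribution of U (based on enumerating the C(11,4) = 330 equally likely rank assignments) gives the two-sided p-value.
Step 5: p-value = 0.412121; compare to alpha = 0.1. fail to reject H0.

U_X = 19, p = 0.412121, fail to reject H0 at alpha = 0.1.


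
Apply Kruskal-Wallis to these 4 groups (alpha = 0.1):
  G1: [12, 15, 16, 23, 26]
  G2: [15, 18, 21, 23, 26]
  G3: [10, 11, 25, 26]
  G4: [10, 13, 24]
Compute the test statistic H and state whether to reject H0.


Step 1: Combine all N = 17 observations and assign midranks.
sorted (value, group, rank): (10,G3,1.5), (10,G4,1.5), (11,G3,3), (12,G1,4), (13,G4,5), (15,G1,6.5), (15,G2,6.5), (16,G1,8), (18,G2,9), (21,G2,10), (23,G1,11.5), (23,G2,11.5), (24,G4,13), (25,G3,14), (26,G1,16), (26,G2,16), (26,G3,16)
Step 2: Sum ranks within each group.
R_1 = 46 (n_1 = 5)
R_2 = 53 (n_2 = 5)
R_3 = 34.5 (n_3 = 4)
R_4 = 19.5 (n_4 = 3)
Step 3: H = 12/(N(N+1)) * sum(R_i^2/n_i) - 3(N+1)
     = 12/(17*18) * (46^2/5 + 53^2/5 + 34.5^2/4 + 19.5^2/3) - 3*18
     = 0.039216 * 1409.31 - 54
     = 1.267157.
Step 4: Ties present; correction factor C = 1 - 42/(17^3 - 17) = 0.991422. Corrected H = 1.267157 / 0.991422 = 1.278121.
Step 5: Under H0, H ~ chi^2(3); p-value = 0.734335.
Step 6: alpha = 0.1. fail to reject H0.

H = 1.2781, df = 3, p = 0.734335, fail to reject H0.


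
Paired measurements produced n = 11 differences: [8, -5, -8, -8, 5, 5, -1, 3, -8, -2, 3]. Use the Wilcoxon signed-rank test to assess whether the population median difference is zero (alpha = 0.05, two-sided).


Step 1: Drop any zero differences (none here) and take |d_i|.
|d| = [8, 5, 8, 8, 5, 5, 1, 3, 8, 2, 3]
Step 2: Midrank |d_i| (ties get averaged ranks).
ranks: |8|->9.5, |5|->6, |8|->9.5, |8|->9.5, |5|->6, |5|->6, |1|->1, |3|->3.5, |8|->9.5, |2|->2, |3|->3.5
Step 3: Attach original signs; sum ranks with positive sign and with negative sign.
W+ = 9.5 + 6 + 6 + 3.5 + 3.5 = 28.5
W- = 6 + 9.5 + 9.5 + 1 + 9.5 + 2 = 37.5
(Check: W+ + W- = 66 should equal n(n+1)/2 = 66.)
Step 4: Test statistic W = min(W+, W-) = 28.5.
Step 5: Ties in |d|, so use the tie-corrected normal approximation.
        E[W] = n(n+1)/4 = 11*12/4 = 33.
        Tie groups: |d|=3 (t=2), |d|=5 (t=3), |d|=8 (t=4); sum(t^3 - t) = 90.
        Var[W] = n(n+1)(2n+1)/24 - sum(t^3-t)/48 = 3036/24 - 90/48 = 124.625.
        z = (W - E[W]) / sqrt(Var[W]) = (28.5 - 33) / 11.1636 = -0.4031.
        Two-sided p = 2*Phi(z) = 0.686877.
Step 6: alpha = 0.05. fail to reject H0.

W+ = 28.5, W- = 37.5, W = min = 28.5, p = 0.686877, fail to reject H0.


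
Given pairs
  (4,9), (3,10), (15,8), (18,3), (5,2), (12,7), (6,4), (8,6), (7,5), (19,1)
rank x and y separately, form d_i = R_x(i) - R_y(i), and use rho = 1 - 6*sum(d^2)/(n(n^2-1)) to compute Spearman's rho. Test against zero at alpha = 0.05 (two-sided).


Step 1: Rank x and y separately (midranks; no ties here).
rank(x): 4->2, 3->1, 15->8, 18->9, 5->3, 12->7, 6->4, 8->6, 7->5, 19->10
rank(y): 9->9, 10->10, 8->8, 3->3, 2->2, 7->7, 4->4, 6->6, 5->5, 1->1
Step 2: d_i = R_x(i) - R_y(i); compute d_i^2.
  (2-9)^2=49, (1-10)^2=81, (8-8)^2=0, (9-3)^2=36, (3-2)^2=1, (7-7)^2=0, (4-4)^2=0, (6-6)^2=0, (5-5)^2=0, (10-1)^2=81
sum(d^2) = 248.
Step 3: rho = 1 - 6*248 / (10*(10^2 - 1)) = 1 - 1488/990 = -0.503030.
Step 4: Under H0, t = rho * sqrt((n-2)/(1-rho^2)) = -1.6462 ~ t(8).
Step 5: Two-sided p-value from the t-distribution with 8 df = 0.138334.
Step 6: alpha = 0.05. fail to reject H0.

rho = -0.5030, p = 0.138334, fail to reject H0 at alpha = 0.05.


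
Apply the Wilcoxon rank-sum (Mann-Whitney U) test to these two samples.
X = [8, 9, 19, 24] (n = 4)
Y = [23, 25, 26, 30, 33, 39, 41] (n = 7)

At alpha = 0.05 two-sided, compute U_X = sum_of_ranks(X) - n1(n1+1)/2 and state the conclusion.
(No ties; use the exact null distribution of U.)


Step 1: Combine and sort all 11 observations; assign midranks.
sorted (value, group): (8,X), (9,X), (19,X), (23,Y), (24,X), (25,Y), (26,Y), (30,Y), (33,Y), (39,Y), (41,Y)
ranks: 8->1, 9->2, 19->3, 23->4, 24->5, 25->6, 26->7, 30->8, 33->9, 39->10, 41->11
Step 2: Rank sum for X: R1 = 1 + 2 + 3 + 5 = 11.
Step 3: U_X = R1 - n1(n1+1)/2 = 11 - 4*5/2 = 11 - 10 = 1.
       U_Y = n1*n2 - U_X = 28 - 1 = 27.
Step 4: No ties, so the exact null distribution of U (based on enumerating the C(11,4) = 330 equally likely rank assignments) gives the two-sided p-value.
Step 5: p-value = 0.012121; compare to alpha = 0.05. reject H0.

U_X = 1, p = 0.012121, reject H0 at alpha = 0.05.


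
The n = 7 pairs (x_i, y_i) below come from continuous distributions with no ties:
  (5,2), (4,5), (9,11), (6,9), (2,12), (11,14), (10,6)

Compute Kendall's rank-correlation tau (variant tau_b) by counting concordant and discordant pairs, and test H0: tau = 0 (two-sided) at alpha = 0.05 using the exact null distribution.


Step 1: Enumerate the 21 unordered pairs (i,j) with i<j and classify each by sign(x_j-x_i) * sign(y_j-y_i).
  (1,2):dx=-1,dy=+3->D; (1,3):dx=+4,dy=+9->C; (1,4):dx=+1,dy=+7->C; (1,5):dx=-3,dy=+10->D
  (1,6):dx=+6,dy=+12->C; (1,7):dx=+5,dy=+4->C; (2,3):dx=+5,dy=+6->C; (2,4):dx=+2,dy=+4->C
  (2,5):dx=-2,dy=+7->D; (2,6):dx=+7,dy=+9->C; (2,7):dx=+6,dy=+1->C; (3,4):dx=-3,dy=-2->C
  (3,5):dx=-7,dy=+1->D; (3,6):dx=+2,dy=+3->C; (3,7):dx=+1,dy=-5->D; (4,5):dx=-4,dy=+3->D
  (4,6):dx=+5,dy=+5->C; (4,7):dx=+4,dy=-3->D; (5,6):dx=+9,dy=+2->C; (5,7):dx=+8,dy=-6->D
  (6,7):dx=-1,dy=-8->C
Step 2: C = 13, D = 8, total pairs = 21.
Step 3: tau = (C - D)/(n(n-1)/2) = (13 - 8)/21 = 0.238095.
Step 4: Exact two-sided p-value (enumerate n! = 5040 permutations of y under H0): p = 0.561905.
Step 5: alpha = 0.05. fail to reject H0.

tau_b = 0.2381 (C=13, D=8), p = 0.561905, fail to reject H0.


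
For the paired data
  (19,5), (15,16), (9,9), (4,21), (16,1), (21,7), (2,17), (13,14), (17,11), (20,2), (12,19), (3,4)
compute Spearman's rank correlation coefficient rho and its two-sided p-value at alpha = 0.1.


Step 1: Rank x and y separately (midranks; no ties here).
rank(x): 19->10, 15->7, 9->4, 4->3, 16->8, 21->12, 2->1, 13->6, 17->9, 20->11, 12->5, 3->2
rank(y): 5->4, 16->9, 9->6, 21->12, 1->1, 7->5, 17->10, 14->8, 11->7, 2->2, 19->11, 4->3
Step 2: d_i = R_x(i) - R_y(i); compute d_i^2.
  (10-4)^2=36, (7-9)^2=4, (4-6)^2=4, (3-12)^2=81, (8-1)^2=49, (12-5)^2=49, (1-10)^2=81, (6-8)^2=4, (9-7)^2=4, (11-2)^2=81, (5-11)^2=36, (2-3)^2=1
sum(d^2) = 430.
Step 3: rho = 1 - 6*430 / (12*(12^2 - 1)) = 1 - 2580/1716 = -0.503497.
Step 4: Under H0, t = rho * sqrt((n-2)/(1-rho^2)) = -1.8428 ~ t(10).
Step 5: Two-sided p-value from the t-distribution with 10 df = 0.095157.
Step 6: alpha = 0.1. reject H0.

rho = -0.5035, p = 0.095157, reject H0 at alpha = 0.1.


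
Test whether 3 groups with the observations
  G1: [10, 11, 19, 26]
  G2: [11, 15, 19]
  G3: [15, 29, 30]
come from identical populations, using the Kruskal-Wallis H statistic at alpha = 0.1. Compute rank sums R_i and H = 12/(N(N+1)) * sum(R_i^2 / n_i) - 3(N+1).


Step 1: Combine all N = 10 observations and assign midranks.
sorted (value, group, rank): (10,G1,1), (11,G1,2.5), (11,G2,2.5), (15,G2,4.5), (15,G3,4.5), (19,G1,6.5), (19,G2,6.5), (26,G1,8), (29,G3,9), (30,G3,10)
Step 2: Sum ranks within each group.
R_1 = 18 (n_1 = 4)
R_2 = 13.5 (n_2 = 3)
R_3 = 23.5 (n_3 = 3)
Step 3: H = 12/(N(N+1)) * sum(R_i^2/n_i) - 3(N+1)
     = 12/(10*11) * (18^2/4 + 13.5^2/3 + 23.5^2/3) - 3*11
     = 0.109091 * 325.833 - 33
     = 2.545455.
Step 4: Ties present; correction factor C = 1 - 18/(10^3 - 10) = 0.981818. Corrected H = 2.545455 / 0.981818 = 2.592593.
Step 5: Under H0, H ~ chi^2(2); p-value = 0.273543.
Step 6: alpha = 0.1. fail to reject H0.

H = 2.5926, df = 2, p = 0.273543, fail to reject H0.


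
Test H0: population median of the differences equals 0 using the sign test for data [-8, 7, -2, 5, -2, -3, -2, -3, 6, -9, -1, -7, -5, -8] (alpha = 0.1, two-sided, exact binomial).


Step 1: Discard zero differences. Original n = 14; n_eff = number of nonzero differences = 14.
Nonzero differences (with sign): -8, +7, -2, +5, -2, -3, -2, -3, +6, -9, -1, -7, -5, -8
Step 2: Count signs: positive = 3, negative = 11.
Step 3: Under H0: P(positive) = 0.5, so the number of positives S ~ Bin(14, 0.5).
Step 4: Two-sided exact p-value = sum of Bin(14,0.5) probabilities at or below the observed probability = 0.057373.
Step 5: alpha = 0.1. reject H0.

n_eff = 14, pos = 3, neg = 11, p = 0.057373, reject H0.


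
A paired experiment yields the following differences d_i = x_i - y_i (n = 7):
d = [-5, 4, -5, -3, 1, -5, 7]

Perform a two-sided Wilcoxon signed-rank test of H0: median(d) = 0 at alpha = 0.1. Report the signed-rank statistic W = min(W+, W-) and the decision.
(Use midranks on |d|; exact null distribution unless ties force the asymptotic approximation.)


Step 1: Drop any zero differences (none here) and take |d_i|.
|d| = [5, 4, 5, 3, 1, 5, 7]
Step 2: Midrank |d_i| (ties get averaged ranks).
ranks: |5|->5, |4|->3, |5|->5, |3|->2, |1|->1, |5|->5, |7|->7
Step 3: Attach original signs; sum ranks with positive sign and with negative sign.
W+ = 3 + 1 + 7 = 11
W- = 5 + 5 + 2 + 5 = 17
(Check: W+ + W- = 28 should equal n(n+1)/2 = 28.)
Step 4: Test statistic W = min(W+, W-) = 11.
Step 5: Ties in |d|, so use the tie-corrected normal approximation.
        E[W] = n(n+1)/4 = 7*8/4 = 14.
        Tie groups: |d|=5 (t=3); sum(t^3 - t) = 24.
        Var[W] = n(n+1)(2n+1)/24 - sum(t^3-t)/48 = 840/24 - 24/48 = 34.5.
        z = (W - E[W]) / sqrt(Var[W]) = (11 - 14) / 5.8737 = -0.5108.
        Two-sided p = 2*Phi(z) = 0.609523.
Step 6: alpha = 0.1. fail to reject H0.

W+ = 11, W- = 17, W = min = 11, p = 0.609523, fail to reject H0.


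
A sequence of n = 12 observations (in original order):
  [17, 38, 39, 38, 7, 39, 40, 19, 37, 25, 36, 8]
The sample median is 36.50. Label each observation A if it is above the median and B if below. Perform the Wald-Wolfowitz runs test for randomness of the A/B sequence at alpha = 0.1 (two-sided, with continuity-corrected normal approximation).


Step 1: Compute median = 36.50; label A = above, B = below.
Labels in order: BAAABAABABBB  (n_A = 6, n_B = 6)
Step 2: Count runs R = 7.
Step 3: Under H0 (random ordering), E[R] = 2*n_A*n_B/(n_A+n_B) + 1 = 2*6*6/12 + 1 = 7.0000.
        Var[R] = 2*n_A*n_B*(2*n_A*n_B - n_A - n_B) / ((n_A+n_B)^2 * (n_A+n_B-1)) = 4320/1584 = 2.7273.
        SD[R] = 1.6514.
Step 4: R = E[R], so z = 0 with no continuity correction.
Step 5: Two-sided p-value via normal approximation = 2*(1 - Phi(|z|)) = 1.000000.
Step 6: alpha = 0.1. fail to reject H0.

R = 7, z = 0.0000, p = 1.000000, fail to reject H0.


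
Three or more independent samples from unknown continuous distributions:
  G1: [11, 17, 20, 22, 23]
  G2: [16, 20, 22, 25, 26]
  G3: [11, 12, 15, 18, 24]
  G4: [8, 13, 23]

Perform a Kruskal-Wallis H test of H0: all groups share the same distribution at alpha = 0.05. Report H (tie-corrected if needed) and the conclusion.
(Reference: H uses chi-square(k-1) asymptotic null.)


Step 1: Combine all N = 18 observations and assign midranks.
sorted (value, group, rank): (8,G4,1), (11,G1,2.5), (11,G3,2.5), (12,G3,4), (13,G4,5), (15,G3,6), (16,G2,7), (17,G1,8), (18,G3,9), (20,G1,10.5), (20,G2,10.5), (22,G1,12.5), (22,G2,12.5), (23,G1,14.5), (23,G4,14.5), (24,G3,16), (25,G2,17), (26,G2,18)
Step 2: Sum ranks within each group.
R_1 = 48 (n_1 = 5)
R_2 = 65 (n_2 = 5)
R_3 = 37.5 (n_3 = 5)
R_4 = 20.5 (n_4 = 3)
Step 3: H = 12/(N(N+1)) * sum(R_i^2/n_i) - 3(N+1)
     = 12/(18*19) * (48^2/5 + 65^2/5 + 37.5^2/5 + 20.5^2/3) - 3*19
     = 0.035088 * 1727.13 - 57
     = 3.601170.
Step 4: Ties present; correction factor C = 1 - 24/(18^3 - 18) = 0.995872. Corrected H = 3.601170 / 0.995872 = 3.616097.
Step 5: Under H0, H ~ chi^2(3); p-value = 0.306014.
Step 6: alpha = 0.05. fail to reject H0.

H = 3.6161, df = 3, p = 0.306014, fail to reject H0.


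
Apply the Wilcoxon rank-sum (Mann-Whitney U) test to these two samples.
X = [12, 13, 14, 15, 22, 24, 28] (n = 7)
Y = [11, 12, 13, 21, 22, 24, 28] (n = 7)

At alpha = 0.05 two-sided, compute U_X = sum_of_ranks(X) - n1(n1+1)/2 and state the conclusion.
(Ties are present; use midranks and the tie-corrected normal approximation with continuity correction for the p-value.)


Step 1: Combine and sort all 14 observations; assign midranks.
sorted (value, group): (11,Y), (12,X), (12,Y), (13,X), (13,Y), (14,X), (15,X), (21,Y), (22,X), (22,Y), (24,X), (24,Y), (28,X), (28,Y)
ranks: 11->1, 12->2.5, 12->2.5, 13->4.5, 13->4.5, 14->6, 15->7, 21->8, 22->9.5, 22->9.5, 24->11.5, 24->11.5, 28->13.5, 28->13.5
Step 2: Rank sum for X: R1 = 2.5 + 4.5 + 6 + 7 + 9.5 + 11.5 + 13.5 = 54.5.
Step 3: U_X = R1 - n1(n1+1)/2 = 54.5 - 7*8/2 = 54.5 - 28 = 26.5.
       U_Y = n1*n2 - U_X = 49 - 26.5 = 22.5.
Step 4: Ties are present, so use the tie-corrected normal approximation (with continuity correction) for the p-value.
Step 5: p-value = 0.847174; compare to alpha = 0.05. fail to reject H0.

U_X = 26.5, p = 0.847174, fail to reject H0 at alpha = 0.05.


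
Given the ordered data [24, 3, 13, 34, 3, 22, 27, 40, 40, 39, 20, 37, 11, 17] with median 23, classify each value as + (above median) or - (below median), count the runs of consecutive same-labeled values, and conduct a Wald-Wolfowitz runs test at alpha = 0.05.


Step 1: Compute median = 23; label A = above, B = below.
Labels in order: ABBABBAAAABABB  (n_A = 7, n_B = 7)
Step 2: Count runs R = 8.
Step 3: Under H0 (random ordering), E[R] = 2*n_A*n_B/(n_A+n_B) + 1 = 2*7*7/14 + 1 = 8.0000.
        Var[R] = 2*n_A*n_B*(2*n_A*n_B - n_A - n_B) / ((n_A+n_B)^2 * (n_A+n_B-1)) = 8232/2548 = 3.2308.
        SD[R] = 1.7974.
Step 4: R = E[R], so z = 0 with no continuity correction.
Step 5: Two-sided p-value via normal approximation = 2*(1 - Phi(|z|)) = 1.000000.
Step 6: alpha = 0.05. fail to reject H0.

R = 8, z = 0.0000, p = 1.000000, fail to reject H0.


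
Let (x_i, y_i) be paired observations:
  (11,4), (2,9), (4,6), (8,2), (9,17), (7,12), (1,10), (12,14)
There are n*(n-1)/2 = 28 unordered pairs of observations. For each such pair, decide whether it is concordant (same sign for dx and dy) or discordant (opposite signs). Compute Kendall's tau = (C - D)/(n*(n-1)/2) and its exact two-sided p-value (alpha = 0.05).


Step 1: Enumerate the 28 unordered pairs (i,j) with i<j and classify each by sign(x_j-x_i) * sign(y_j-y_i).
  (1,2):dx=-9,dy=+5->D; (1,3):dx=-7,dy=+2->D; (1,4):dx=-3,dy=-2->C; (1,5):dx=-2,dy=+13->D
  (1,6):dx=-4,dy=+8->D; (1,7):dx=-10,dy=+6->D; (1,8):dx=+1,dy=+10->C; (2,3):dx=+2,dy=-3->D
  (2,4):dx=+6,dy=-7->D; (2,5):dx=+7,dy=+8->C; (2,6):dx=+5,dy=+3->C; (2,7):dx=-1,dy=+1->D
  (2,8):dx=+10,dy=+5->C; (3,4):dx=+4,dy=-4->D; (3,5):dx=+5,dy=+11->C; (3,6):dx=+3,dy=+6->C
  (3,7):dx=-3,dy=+4->D; (3,8):dx=+8,dy=+8->C; (4,5):dx=+1,dy=+15->C; (4,6):dx=-1,dy=+10->D
  (4,7):dx=-7,dy=+8->D; (4,8):dx=+4,dy=+12->C; (5,6):dx=-2,dy=-5->C; (5,7):dx=-8,dy=-7->C
  (5,8):dx=+3,dy=-3->D; (6,7):dx=-6,dy=-2->C; (6,8):dx=+5,dy=+2->C; (7,8):dx=+11,dy=+4->C
Step 2: C = 15, D = 13, total pairs = 28.
Step 3: tau = (C - D)/(n(n-1)/2) = (15 - 13)/28 = 0.071429.
Step 4: Exact two-sided p-value (enumerate n! = 40320 permutations of y under H0): p = 0.904861.
Step 5: alpha = 0.05. fail to reject H0.

tau_b = 0.0714 (C=15, D=13), p = 0.904861, fail to reject H0.


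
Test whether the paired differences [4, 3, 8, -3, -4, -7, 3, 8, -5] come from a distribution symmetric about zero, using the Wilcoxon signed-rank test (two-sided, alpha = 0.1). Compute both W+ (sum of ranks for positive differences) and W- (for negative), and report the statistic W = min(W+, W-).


Step 1: Drop any zero differences (none here) and take |d_i|.
|d| = [4, 3, 8, 3, 4, 7, 3, 8, 5]
Step 2: Midrank |d_i| (ties get averaged ranks).
ranks: |4|->4.5, |3|->2, |8|->8.5, |3|->2, |4|->4.5, |7|->7, |3|->2, |8|->8.5, |5|->6
Step 3: Attach original signs; sum ranks with positive sign and with negative sign.
W+ = 4.5 + 2 + 8.5 + 2 + 8.5 = 25.5
W- = 2 + 4.5 + 7 + 6 = 19.5
(Check: W+ + W- = 45 should equal n(n+1)/2 = 45.)
Step 4: Test statistic W = min(W+, W-) = 19.5.
Step 5: Ties in |d|, so use the tie-corrected normal approximation.
        E[W] = n(n+1)/4 = 9*10/4 = 22.5.
        Tie groups: |d|=3 (t=3), |d|=4 (t=2), |d|=8 (t=2); sum(t^3 - t) = 36.
        Var[W] = n(n+1)(2n+1)/24 - sum(t^3-t)/48 = 1710/24 - 36/48 = 70.5.
        z = (W - E[W]) / sqrt(Var[W]) = (19.5 - 22.5) / 8.3964 = -0.3573.
        Two-sided p = 2*Phi(z) = 0.720871.
Step 6: alpha = 0.1. fail to reject H0.

W+ = 25.5, W- = 19.5, W = min = 19.5, p = 0.720871, fail to reject H0.


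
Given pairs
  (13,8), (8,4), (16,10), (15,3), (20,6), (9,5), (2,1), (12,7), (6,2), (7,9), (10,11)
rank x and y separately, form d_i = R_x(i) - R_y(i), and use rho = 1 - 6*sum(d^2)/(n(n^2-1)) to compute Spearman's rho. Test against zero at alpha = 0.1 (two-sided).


Step 1: Rank x and y separately (midranks; no ties here).
rank(x): 13->8, 8->4, 16->10, 15->9, 20->11, 9->5, 2->1, 12->7, 6->2, 7->3, 10->6
rank(y): 8->8, 4->4, 10->10, 3->3, 6->6, 5->5, 1->1, 7->7, 2->2, 9->9, 11->11
Step 2: d_i = R_x(i) - R_y(i); compute d_i^2.
  (8-8)^2=0, (4-4)^2=0, (10-10)^2=0, (9-3)^2=36, (11-6)^2=25, (5-5)^2=0, (1-1)^2=0, (7-7)^2=0, (2-2)^2=0, (3-9)^2=36, (6-11)^2=25
sum(d^2) = 122.
Step 3: rho = 1 - 6*122 / (11*(11^2 - 1)) = 1 - 732/1320 = 0.445455.
Step 4: Under H0, t = rho * sqrt((n-2)/(1-rho^2)) = 1.4926 ~ t(9).
Step 5: Two-sided p-value from the t-distribution with 9 df = 0.169733.
Step 6: alpha = 0.1. fail to reject H0.

rho = 0.4455, p = 0.169733, fail to reject H0 at alpha = 0.1.


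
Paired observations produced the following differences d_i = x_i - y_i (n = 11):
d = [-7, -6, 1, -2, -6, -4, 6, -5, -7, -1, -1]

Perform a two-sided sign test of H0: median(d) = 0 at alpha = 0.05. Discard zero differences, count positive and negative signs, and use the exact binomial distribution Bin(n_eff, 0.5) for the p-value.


Step 1: Discard zero differences. Original n = 11; n_eff = number of nonzero differences = 11.
Nonzero differences (with sign): -7, -6, +1, -2, -6, -4, +6, -5, -7, -1, -1
Step 2: Count signs: positive = 2, negative = 9.
Step 3: Under H0: P(positive) = 0.5, so the number of positives S ~ Bin(11, 0.5).
Step 4: Two-sided exact p-value = sum of Bin(11,0.5) probabilities at or below the observed probability = 0.065430.
Step 5: alpha = 0.05. fail to reject H0.

n_eff = 11, pos = 2, neg = 9, p = 0.065430, fail to reject H0.


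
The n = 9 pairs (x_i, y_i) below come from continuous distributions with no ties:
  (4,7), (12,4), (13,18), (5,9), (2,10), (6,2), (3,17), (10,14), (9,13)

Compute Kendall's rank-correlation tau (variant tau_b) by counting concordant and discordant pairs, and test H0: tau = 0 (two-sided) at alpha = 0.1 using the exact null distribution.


Step 1: Enumerate the 36 unordered pairs (i,j) with i<j and classify each by sign(x_j-x_i) * sign(y_j-y_i).
  (1,2):dx=+8,dy=-3->D; (1,3):dx=+9,dy=+11->C; (1,4):dx=+1,dy=+2->C; (1,5):dx=-2,dy=+3->D
  (1,6):dx=+2,dy=-5->D; (1,7):dx=-1,dy=+10->D; (1,8):dx=+6,dy=+7->C; (1,9):dx=+5,dy=+6->C
  (2,3):dx=+1,dy=+14->C; (2,4):dx=-7,dy=+5->D; (2,5):dx=-10,dy=+6->D; (2,6):dx=-6,dy=-2->C
  (2,7):dx=-9,dy=+13->D; (2,8):dx=-2,dy=+10->D; (2,9):dx=-3,dy=+9->D; (3,4):dx=-8,dy=-9->C
  (3,5):dx=-11,dy=-8->C; (3,6):dx=-7,dy=-16->C; (3,7):dx=-10,dy=-1->C; (3,8):dx=-3,dy=-4->C
  (3,9):dx=-4,dy=-5->C; (4,5):dx=-3,dy=+1->D; (4,6):dx=+1,dy=-7->D; (4,7):dx=-2,dy=+8->D
  (4,8):dx=+5,dy=+5->C; (4,9):dx=+4,dy=+4->C; (5,6):dx=+4,dy=-8->D; (5,7):dx=+1,dy=+7->C
  (5,8):dx=+8,dy=+4->C; (5,9):dx=+7,dy=+3->C; (6,7):dx=-3,dy=+15->D; (6,8):dx=+4,dy=+12->C
  (6,9):dx=+3,dy=+11->C; (7,8):dx=+7,dy=-3->D; (7,9):dx=+6,dy=-4->D; (8,9):dx=-1,dy=-1->C
Step 2: C = 20, D = 16, total pairs = 36.
Step 3: tau = (C - D)/(n(n-1)/2) = (20 - 16)/36 = 0.111111.
Step 4: Exact two-sided p-value (enumerate n! = 362880 permutations of y under H0): p = 0.761414.
Step 5: alpha = 0.1. fail to reject H0.

tau_b = 0.1111 (C=20, D=16), p = 0.761414, fail to reject H0.


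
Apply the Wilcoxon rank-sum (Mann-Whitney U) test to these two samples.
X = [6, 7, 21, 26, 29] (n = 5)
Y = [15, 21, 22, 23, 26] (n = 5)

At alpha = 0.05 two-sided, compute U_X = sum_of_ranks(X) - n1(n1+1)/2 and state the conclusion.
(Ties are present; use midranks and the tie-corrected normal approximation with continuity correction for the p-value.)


Step 1: Combine and sort all 10 observations; assign midranks.
sorted (value, group): (6,X), (7,X), (15,Y), (21,X), (21,Y), (22,Y), (23,Y), (26,X), (26,Y), (29,X)
ranks: 6->1, 7->2, 15->3, 21->4.5, 21->4.5, 22->6, 23->7, 26->8.5, 26->8.5, 29->10
Step 2: Rank sum for X: R1 = 1 + 2 + 4.5 + 8.5 + 10 = 26.
Step 3: U_X = R1 - n1(n1+1)/2 = 26 - 5*6/2 = 26 - 15 = 11.
       U_Y = n1*n2 - U_X = 25 - 11 = 14.
Step 4: Ties are present, so use the tie-corrected normal approximation (with continuity correction) for the p-value.
Step 5: p-value = 0.833534; compare to alpha = 0.05. fail to reject H0.

U_X = 11, p = 0.833534, fail to reject H0 at alpha = 0.05.


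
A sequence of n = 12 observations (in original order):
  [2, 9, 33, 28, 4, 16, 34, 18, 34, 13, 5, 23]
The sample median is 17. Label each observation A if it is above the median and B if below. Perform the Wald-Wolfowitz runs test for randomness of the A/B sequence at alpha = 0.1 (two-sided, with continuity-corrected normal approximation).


Step 1: Compute median = 17; label A = above, B = below.
Labels in order: BBAABBAAABBA  (n_A = 6, n_B = 6)
Step 2: Count runs R = 6.
Step 3: Under H0 (random ordering), E[R] = 2*n_A*n_B/(n_A+n_B) + 1 = 2*6*6/12 + 1 = 7.0000.
        Var[R] = 2*n_A*n_B*(2*n_A*n_B - n_A - n_B) / ((n_A+n_B)^2 * (n_A+n_B-1)) = 4320/1584 = 2.7273.
        SD[R] = 1.6514.
Step 4: Continuity-corrected z = (R + 0.5 - E[R]) / SD[R] = (6 + 0.5 - 7.0000) / 1.6514 = -0.3028.
Step 5: Two-sided p-value via normal approximation = 2*(1 - Phi(|z|)) = 0.762069.
Step 6: alpha = 0.1. fail to reject H0.

R = 6, z = -0.3028, p = 0.762069, fail to reject H0.


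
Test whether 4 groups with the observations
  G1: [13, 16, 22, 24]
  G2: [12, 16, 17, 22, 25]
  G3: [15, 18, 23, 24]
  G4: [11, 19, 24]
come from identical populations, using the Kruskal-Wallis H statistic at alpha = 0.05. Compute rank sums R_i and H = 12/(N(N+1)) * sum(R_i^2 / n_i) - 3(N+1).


Step 1: Combine all N = 16 observations and assign midranks.
sorted (value, group, rank): (11,G4,1), (12,G2,2), (13,G1,3), (15,G3,4), (16,G1,5.5), (16,G2,5.5), (17,G2,7), (18,G3,8), (19,G4,9), (22,G1,10.5), (22,G2,10.5), (23,G3,12), (24,G1,14), (24,G3,14), (24,G4,14), (25,G2,16)
Step 2: Sum ranks within each group.
R_1 = 33 (n_1 = 4)
R_2 = 41 (n_2 = 5)
R_3 = 38 (n_3 = 4)
R_4 = 24 (n_4 = 3)
Step 3: H = 12/(N(N+1)) * sum(R_i^2/n_i) - 3(N+1)
     = 12/(16*17) * (33^2/4 + 41^2/5 + 38^2/4 + 24^2/3) - 3*17
     = 0.044118 * 1161.45 - 51
     = 0.240441.
Step 4: Ties present; correction factor C = 1 - 36/(16^3 - 16) = 0.991176. Corrected H = 0.240441 / 0.991176 = 0.242582.
Step 5: Under H0, H ~ chi^2(3); p-value = 0.970439.
Step 6: alpha = 0.05. fail to reject H0.

H = 0.2426, df = 3, p = 0.970439, fail to reject H0.


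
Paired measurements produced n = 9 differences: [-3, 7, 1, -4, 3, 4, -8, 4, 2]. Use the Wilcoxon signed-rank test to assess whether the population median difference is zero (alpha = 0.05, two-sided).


Step 1: Drop any zero differences (none here) and take |d_i|.
|d| = [3, 7, 1, 4, 3, 4, 8, 4, 2]
Step 2: Midrank |d_i| (ties get averaged ranks).
ranks: |3|->3.5, |7|->8, |1|->1, |4|->6, |3|->3.5, |4|->6, |8|->9, |4|->6, |2|->2
Step 3: Attach original signs; sum ranks with positive sign and with negative sign.
W+ = 8 + 1 + 3.5 + 6 + 6 + 2 = 26.5
W- = 3.5 + 6 + 9 = 18.5
(Check: W+ + W- = 45 should equal n(n+1)/2 = 45.)
Step 4: Test statistic W = min(W+, W-) = 18.5.
Step 5: Ties in |d|, so use the tie-corrected normal approximation.
        E[W] = n(n+1)/4 = 9*10/4 = 22.5.
        Tie groups: |d|=3 (t=2), |d|=4 (t=3); sum(t^3 - t) = 30.
        Var[W] = n(n+1)(2n+1)/24 - sum(t^3-t)/48 = 1710/24 - 30/48 = 70.625.
        z = (W - E[W]) / sqrt(Var[W]) = (18.5 - 22.5) / 8.4039 = -0.4760.
        Two-sided p = 2*Phi(z) = 0.634095.
Step 6: alpha = 0.05. fail to reject H0.

W+ = 26.5, W- = 18.5, W = min = 18.5, p = 0.634095, fail to reject H0.


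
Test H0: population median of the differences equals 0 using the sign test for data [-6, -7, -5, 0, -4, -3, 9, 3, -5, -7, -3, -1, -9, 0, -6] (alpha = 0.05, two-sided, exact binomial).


Step 1: Discard zero differences. Original n = 15; n_eff = number of nonzero differences = 13.
Nonzero differences (with sign): -6, -7, -5, -4, -3, +9, +3, -5, -7, -3, -1, -9, -6
Step 2: Count signs: positive = 2, negative = 11.
Step 3: Under H0: P(positive) = 0.5, so the number of positives S ~ Bin(13, 0.5).
Step 4: Two-sided exact p-value = sum of Bin(13,0.5) probabilities at or below the observed probability = 0.022461.
Step 5: alpha = 0.05. reject H0.

n_eff = 13, pos = 2, neg = 11, p = 0.022461, reject H0.


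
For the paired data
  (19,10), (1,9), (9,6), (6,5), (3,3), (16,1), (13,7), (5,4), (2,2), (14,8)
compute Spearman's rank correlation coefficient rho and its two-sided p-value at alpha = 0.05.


Step 1: Rank x and y separately (midranks; no ties here).
rank(x): 19->10, 1->1, 9->6, 6->5, 3->3, 16->9, 13->7, 5->4, 2->2, 14->8
rank(y): 10->10, 9->9, 6->6, 5->5, 3->3, 1->1, 7->7, 4->4, 2->2, 8->8
Step 2: d_i = R_x(i) - R_y(i); compute d_i^2.
  (10-10)^2=0, (1-9)^2=64, (6-6)^2=0, (5-5)^2=0, (3-3)^2=0, (9-1)^2=64, (7-7)^2=0, (4-4)^2=0, (2-2)^2=0, (8-8)^2=0
sum(d^2) = 128.
Step 3: rho = 1 - 6*128 / (10*(10^2 - 1)) = 1 - 768/990 = 0.224242.
Step 4: Under H0, t = rho * sqrt((n-2)/(1-rho^2)) = 0.6508 ~ t(8).
Step 5: Two-sided p-value from the t-distribution with 8 df = 0.533401.
Step 6: alpha = 0.05. fail to reject H0.

rho = 0.2242, p = 0.533401, fail to reject H0 at alpha = 0.05.


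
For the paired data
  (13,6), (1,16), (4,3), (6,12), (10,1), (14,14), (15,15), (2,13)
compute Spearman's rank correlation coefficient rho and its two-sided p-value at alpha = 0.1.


Step 1: Rank x and y separately (midranks; no ties here).
rank(x): 13->6, 1->1, 4->3, 6->4, 10->5, 14->7, 15->8, 2->2
rank(y): 6->3, 16->8, 3->2, 12->4, 1->1, 14->6, 15->7, 13->5
Step 2: d_i = R_x(i) - R_y(i); compute d_i^2.
  (6-3)^2=9, (1-8)^2=49, (3-2)^2=1, (4-4)^2=0, (5-1)^2=16, (7-6)^2=1, (8-7)^2=1, (2-5)^2=9
sum(d^2) = 86.
Step 3: rho = 1 - 6*86 / (8*(8^2 - 1)) = 1 - 516/504 = -0.023810.
Step 4: Under H0, t = rho * sqrt((n-2)/(1-rho^2)) = -0.0583 ~ t(6).
Step 5: Two-sided p-value from the t-distribution with 6 df = 0.955374.
Step 6: alpha = 0.1. fail to reject H0.

rho = -0.0238, p = 0.955374, fail to reject H0 at alpha = 0.1.


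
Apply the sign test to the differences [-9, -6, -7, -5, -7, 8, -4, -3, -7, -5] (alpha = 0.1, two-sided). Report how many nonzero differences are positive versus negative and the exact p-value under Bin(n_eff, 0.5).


Step 1: Discard zero differences. Original n = 10; n_eff = number of nonzero differences = 10.
Nonzero differences (with sign): -9, -6, -7, -5, -7, +8, -4, -3, -7, -5
Step 2: Count signs: positive = 1, negative = 9.
Step 3: Under H0: P(positive) = 0.5, so the number of positives S ~ Bin(10, 0.5).
Step 4: Two-sided exact p-value = sum of Bin(10,0.5) probabilities at or below the observed probability = 0.021484.
Step 5: alpha = 0.1. reject H0.

n_eff = 10, pos = 1, neg = 9, p = 0.021484, reject H0.


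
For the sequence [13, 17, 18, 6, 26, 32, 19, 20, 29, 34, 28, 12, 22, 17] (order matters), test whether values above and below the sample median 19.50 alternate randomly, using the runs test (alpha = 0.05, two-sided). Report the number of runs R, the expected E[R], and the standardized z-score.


Step 1: Compute median = 19.50; label A = above, B = below.
Labels in order: BBBBAABAAAABAB  (n_A = 7, n_B = 7)
Step 2: Count runs R = 7.
Step 3: Under H0 (random ordering), E[R] = 2*n_A*n_B/(n_A+n_B) + 1 = 2*7*7/14 + 1 = 8.0000.
        Var[R] = 2*n_A*n_B*(2*n_A*n_B - n_A - n_B) / ((n_A+n_B)^2 * (n_A+n_B-1)) = 8232/2548 = 3.2308.
        SD[R] = 1.7974.
Step 4: Continuity-corrected z = (R + 0.5 - E[R]) / SD[R] = (7 + 0.5 - 8.0000) / 1.7974 = -0.2782.
Step 5: Two-sided p-value via normal approximation = 2*(1 - Phi(|z|)) = 0.780879.
Step 6: alpha = 0.05. fail to reject H0.

R = 7, z = -0.2782, p = 0.780879, fail to reject H0.
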